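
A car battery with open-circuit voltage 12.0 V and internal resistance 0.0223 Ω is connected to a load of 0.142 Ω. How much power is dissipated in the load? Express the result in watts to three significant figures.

757 W

Load and internal resistance form a series loop — compute the loop current, then the load power via I²R.
I = ε / (r + R) = 12.0 / (0.0223 + 0.142) = 73.04 A
P_load = I² R = (73.04)² × 0.142 = 757.5 W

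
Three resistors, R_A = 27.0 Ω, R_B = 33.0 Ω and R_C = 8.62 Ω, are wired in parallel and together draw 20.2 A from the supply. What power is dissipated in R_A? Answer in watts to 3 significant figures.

450 W

Only the total current is stated, so first find the parallel equivalent to get the voltage across the combination.
1/R_eq = 1/27.0 + 1/33.0 + 1/8.62 ⇒ R_eq = 5.454 Ω
V = I_total × R_eq = 20.20 × 5.454 = 110.2 V
P_R_A = V² / R_A = (110.2)² / 27.0 = 449.6 W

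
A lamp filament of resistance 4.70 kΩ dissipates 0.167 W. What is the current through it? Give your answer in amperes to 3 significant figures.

The two known quantities fix the third via I = √(P / R).
I = √(0.167 / 4700) = 0.005961 A

0.00596 A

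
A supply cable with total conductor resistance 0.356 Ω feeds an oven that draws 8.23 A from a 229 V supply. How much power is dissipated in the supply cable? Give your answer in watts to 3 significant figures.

Line loss is just I²R for the cable — we know both I and R_line directly.
The supply cable carries the full 8.23 A.
P_line = I² R_line = (8.230)² × 0.356 = 24.11 W

24.1 W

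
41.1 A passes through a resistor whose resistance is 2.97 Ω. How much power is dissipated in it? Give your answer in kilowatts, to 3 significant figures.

The current through and the resistance of the element are both given; use P = I²R.
P = (41.10 A)² × 2.97 Ω = 5017 W

5.02 kW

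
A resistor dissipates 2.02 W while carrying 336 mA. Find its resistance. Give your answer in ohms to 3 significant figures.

Rearranging the power relation for the two known quantities gives R = P / I².
R = 2.02 / (0.3360)² = 17.89 Ω

17.9 Ω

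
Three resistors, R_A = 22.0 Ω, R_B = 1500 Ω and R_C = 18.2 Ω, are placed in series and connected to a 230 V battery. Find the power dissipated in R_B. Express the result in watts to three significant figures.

Series elements share the same current, so find I first, then use P = I²R.
R_total = 22.0 + 1500 + 18.2 = 1540 Ω
I = V / R_total = 230 / 1540 = 0.1493 A
P_R_B = I² × R_B = (0.1493)² × 1500 = 33.45 W

33.4 W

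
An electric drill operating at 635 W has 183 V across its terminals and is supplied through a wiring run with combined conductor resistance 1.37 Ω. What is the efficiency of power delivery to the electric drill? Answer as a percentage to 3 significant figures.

I = P / V = 635 / 183 = 3.470 A through the wiring run.
P_line = I² R_line = (3.470)² × 1.37 = 16.50 W
P_source = P_load + P_line = 635.0 + 16.50 = 651.5 W
η = P_load / P_source = 635.0 / 651.5 = 0.9747

97.5 %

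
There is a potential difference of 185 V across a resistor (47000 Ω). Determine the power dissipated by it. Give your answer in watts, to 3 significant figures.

0.728 W

V and R are stated; P = V²/R avoids computing the current.
P = (185 V)² / 47000 Ω = 0.7282 W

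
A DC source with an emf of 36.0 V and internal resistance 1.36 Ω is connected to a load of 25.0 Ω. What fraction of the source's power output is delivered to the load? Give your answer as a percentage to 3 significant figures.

94.8 %

Both r and R carry the same current, so the power split is just the resistance split: η = R/(R+r).
η = R / (R + r) = 25.0 / (25.0 + 1.36) = 0.9484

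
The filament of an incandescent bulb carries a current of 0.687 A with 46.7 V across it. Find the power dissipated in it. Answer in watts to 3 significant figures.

With V and I both given, power follows immediately from P = V I.
P = 46.7 V × 0.6870 A = 32.08 W

32.1 W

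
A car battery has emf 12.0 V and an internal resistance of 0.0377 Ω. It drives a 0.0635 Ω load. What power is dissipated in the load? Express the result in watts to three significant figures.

893 W

Find the circuit current first, then P = I²R for the load (series elements share I).
I = ε / (r + R) = 12.0 / (0.0377 + 0.0635) = 118.6 A
P_load = I² R = (118.6)² × 0.0635 = 892.8 W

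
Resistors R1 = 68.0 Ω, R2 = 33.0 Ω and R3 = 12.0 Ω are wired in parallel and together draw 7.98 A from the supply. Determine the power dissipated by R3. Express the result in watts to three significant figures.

The branches share the same voltage, but only the total current is given — find V from the equivalent resistance first.
1/R_eq = 1/68.0 + 1/33.0 + 1/12.0 ⇒ R_eq = 7.792 Ω
V = I_total × R_eq = 7.980 × 7.792 = 62.18 V
P_R3 = V² / R3 = (62.18)² / 12.0 = 322.2 W

322 W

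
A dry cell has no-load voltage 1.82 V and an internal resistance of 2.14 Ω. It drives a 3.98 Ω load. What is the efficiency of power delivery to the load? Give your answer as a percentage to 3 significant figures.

The source delivers εI, of which I²R reaches the load and I²r is lost; since I is common, η = R/(R+r).
η = R / (R + r) = 3.98 / (3.98 + 2.14) = 0.6503

65.0 %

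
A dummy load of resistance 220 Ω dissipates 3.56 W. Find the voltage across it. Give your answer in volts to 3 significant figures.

28.0 V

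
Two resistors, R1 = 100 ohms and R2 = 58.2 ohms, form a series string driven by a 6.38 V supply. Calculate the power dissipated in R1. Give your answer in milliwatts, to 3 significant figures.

163 mW

Since the resistors are in series they all carry the loop current I = V/R_total; the power in any one is I²R.
R_total = 100 + 58.2 = 158.2 Ω
I = V / R_total = 6.38 / 158.2 = 0.04033 A
P_R1 = I² × R1 = (0.04033)² × 100 = 0.1626 W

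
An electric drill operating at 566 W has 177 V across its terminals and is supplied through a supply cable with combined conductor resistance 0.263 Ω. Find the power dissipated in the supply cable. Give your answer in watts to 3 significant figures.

2.69 W

The supply cable is a series resistance carrying the load current; its dissipation is I²R_line.
I = P / V = 566 / 177 = 3.198 A through the supply cable.
P_line = I² R_line = (3.198)² × 0.263 = 2.689 W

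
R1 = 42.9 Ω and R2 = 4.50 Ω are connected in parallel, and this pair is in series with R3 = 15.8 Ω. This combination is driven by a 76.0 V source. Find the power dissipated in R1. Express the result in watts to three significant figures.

5.66 W

Reduce the parallel combination to a single R_p; the circuit then becomes R_p in series with the remaining resistor.
R_p = (42.9×4.50)/(42.9+4.50) = 4.073 Ω
R_total = R_p + 15.8 = 4.073 + 15.8 = 19.87 Ω
I = V / R_total = 76.0 / 19.87 = 3.824 A
Voltage across the parallel pair: V_p = I × R_p = 3.824 × 4.073 = 15.58 V
R1 has V_p across it, so P = V_p²/R1.
P_R1 = (15.58)² / 42.9 = 5.655 W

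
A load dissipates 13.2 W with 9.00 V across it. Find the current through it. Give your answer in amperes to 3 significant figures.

1.47 A

The two known quantities fix the third via I = P / V.
I = 13.2 / 9.00 = 1.467 A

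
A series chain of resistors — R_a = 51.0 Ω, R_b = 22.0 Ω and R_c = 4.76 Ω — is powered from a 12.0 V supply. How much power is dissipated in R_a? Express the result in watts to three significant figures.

Every series element carries the same I. Get I from the total resistance, then P = I² × R_a.
R_total = 51.0 + 22.0 + 4.76 = 77.76 Ω
I = V / R_total = 12.0 / 77.76 = 0.1543 A
P_R_a = I² × R_a = (0.1543)² × 51.0 = 1.215 W

1.21 W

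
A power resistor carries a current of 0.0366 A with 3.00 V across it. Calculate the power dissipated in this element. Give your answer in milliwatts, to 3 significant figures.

110 mW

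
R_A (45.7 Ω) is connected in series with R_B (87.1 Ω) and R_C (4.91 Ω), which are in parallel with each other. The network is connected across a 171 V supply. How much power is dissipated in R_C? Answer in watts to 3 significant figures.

Replace R_B and R_C with their parallel equivalent so the circuit becomes R_A in series with R_p.
R_p = (87.1×4.91)/(87.1+4.91) = 4.648 Ω
R_total = 45.7 + 4.648 = 50.35 Ω
I = V / R_total = 171 / 50.35 = 3.396 A
Voltage across the parallel pair: V_p = I × R_p = 3.396 × 4.648 = 15.79 V
R_C sees V_p directly, so P = V_p² / R_C.
P_R_C = (15.79)² / 4.91 = 50.75 W

50.8 W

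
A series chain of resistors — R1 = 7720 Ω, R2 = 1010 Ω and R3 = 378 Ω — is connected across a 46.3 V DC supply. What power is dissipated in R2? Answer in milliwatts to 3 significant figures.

26.1 mW

In a series string the same current flows through every resistor — find that current, then P = I²R for the one we want.
R_total = 7720 + 1010 + 378 = 9108 Ω
I = V / R_total = 46.3 / 9108 = 0.005083 A
P_R2 = I² × R2 = (0.005083)² × 1010 = 0.02610 W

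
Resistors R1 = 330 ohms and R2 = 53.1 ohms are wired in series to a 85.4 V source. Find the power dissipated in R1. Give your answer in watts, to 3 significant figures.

16.4 W

Series elements share the same current, so find I first, then use P = I²R.
R_total = 330 + 53.1 = 383.1 Ω
I = V / R_total = 85.4 / 383.1 = 0.2229 A
P_R1 = I² × R1 = (0.2229)² × 330 = 16.40 W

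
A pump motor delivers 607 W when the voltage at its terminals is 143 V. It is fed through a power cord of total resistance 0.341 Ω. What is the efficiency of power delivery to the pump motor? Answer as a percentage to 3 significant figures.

99.0 %

I = P / V = 607 / 143 = 4.245 A through the power cord.
P_line = I² R_line = (4.245)² × 0.341 = 6.144 W
P_source = P_load + P_line = 607.0 + 6.144 = 613.1 W
η = P_load / P_source = 607.0 / 613.1 = 0.9900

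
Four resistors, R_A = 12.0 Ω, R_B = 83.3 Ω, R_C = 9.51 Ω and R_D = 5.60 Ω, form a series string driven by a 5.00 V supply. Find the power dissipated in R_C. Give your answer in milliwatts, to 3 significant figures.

19.5 mW

Since the resistors are in series they all carry the loop current I = V/R_total; the power in any one is I²R.
R_total = 12.0 + 83.3 + 9.51 + 5.60 = 110.4 Ω
I = V / R_total = 5.00 / 110.4 = 0.04529 A
P_R_C = I² × R_C = (0.04529)² × 9.51 = 0.01950 W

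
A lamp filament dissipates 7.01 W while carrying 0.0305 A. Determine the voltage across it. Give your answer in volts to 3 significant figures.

The two known quantities fix the third via V = P / I.
V = 7.01 / 0.03050 = 229.8 V

230 V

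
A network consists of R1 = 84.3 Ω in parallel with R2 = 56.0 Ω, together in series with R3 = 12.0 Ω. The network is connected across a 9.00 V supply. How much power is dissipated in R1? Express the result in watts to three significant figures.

Collapse the R1‖R2 pair into one equivalent R_p; then R_p and R3 form a series string.
R_p = (84.3×56.0)/(84.3+56.0) = 33.65 Ω
R_total = R_p + 12.0 = 33.65 + 12.0 = 45.65 Ω
I = V / R_total = 9.00 / 45.65 = 0.1972 A
Voltage across the parallel pair: V_p = I × R_p = 0.1972 × 33.65 = 6.634 V
R1 sits across V_p; its power is V_p²/R.
P_R1 = (6.634)² / 84.3 = 0.5221 W

0.522 W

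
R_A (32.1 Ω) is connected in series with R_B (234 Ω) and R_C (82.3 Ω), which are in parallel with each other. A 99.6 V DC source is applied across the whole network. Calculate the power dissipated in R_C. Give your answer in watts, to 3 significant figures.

51.7 W

Replace R_B and R_C with their parallel equivalent so the circuit becomes R_A in series with R_p.
R_p = (234×82.3)/(234+82.3) = 60.89 Ω
R_total = 32.1 + 60.89 = 92.99 Ω
I = V / R_total = 99.6 / 92.99 = 1.071 A
Voltage across the parallel pair: V_p = I × R_p = 1.071 × 60.89 = 65.22 V
R_C is across V_p, so use P = V²/R for that branch.
P_R_C = (65.22)² / 82.3 = 51.68 W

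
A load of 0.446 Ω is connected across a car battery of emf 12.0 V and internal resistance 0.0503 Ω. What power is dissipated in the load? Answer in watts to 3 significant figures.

The internal resistance and the load are in series, so the same I flows through both; get I from ε/(r+R), then I²R for the load.
I = ε / (r + R) = 12.0 / (0.0503 + 0.446) = 24.18 A
P_load = I² R = (24.18)² × 0.446 = 260.7 W

261 W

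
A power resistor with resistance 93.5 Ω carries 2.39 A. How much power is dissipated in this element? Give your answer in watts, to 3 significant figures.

Knowing I and R, the power is just I²R — no need to find V first.
P = (2.390 A)² × 93.5 Ω = 534.1 W

534 W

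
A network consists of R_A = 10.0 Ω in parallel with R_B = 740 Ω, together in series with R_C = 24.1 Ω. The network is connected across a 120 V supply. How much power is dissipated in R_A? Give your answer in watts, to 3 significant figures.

122 W

First find R_p for the parallel pair, then treat R_p + R_C as a series loop.
R_p = (10.0×740)/(10.0+740) = 9.867 Ω
R_total = R_p + 24.1 = 9.867 + 24.1 = 33.97 Ω
I = V / R_total = 120 / 33.97 = 3.533 A
Voltage across the parallel pair: V_p = I × R_p = 3.533 × 9.867 = 34.86 V
Use P = V²/R for R_A with V = V_p.
P_R_A = (34.86)² / 10.0 = 121.5 W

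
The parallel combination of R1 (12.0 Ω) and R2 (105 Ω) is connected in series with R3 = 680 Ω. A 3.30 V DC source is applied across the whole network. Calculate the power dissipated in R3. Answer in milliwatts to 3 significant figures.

Collapse the R1‖R2 pair into one equivalent R_p; then R_p and R3 form a series string.
R_p = (12.0×105)/(12.0+105) = 10.77 Ω
R_total = R_p + 680 = 10.77 + 680 = 690.8 Ω
I = V / R_total = 3.30 / 690.8 = 0.004777 A
R3 is the series element, so its power is I²R.
P_R3 = (0.004777)² × 680 = 0.01552 W

15.5 mW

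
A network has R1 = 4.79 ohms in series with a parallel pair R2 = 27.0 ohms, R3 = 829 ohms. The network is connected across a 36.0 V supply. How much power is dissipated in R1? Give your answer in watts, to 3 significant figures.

6.49 W

Reduce the parallel pair to R_p first; the network is then a simple series string.
R_p = (27.0×829)/(27.0+829) = 26.15 Ω
R_total = 4.79 + 26.15 = 30.94 Ω
I = V / R_total = 36.0 / 30.94 = 1.164 A
All the current flows through R1; use P = I²R.
P_R1 = (1.164)² × 4.79 = 6.486 W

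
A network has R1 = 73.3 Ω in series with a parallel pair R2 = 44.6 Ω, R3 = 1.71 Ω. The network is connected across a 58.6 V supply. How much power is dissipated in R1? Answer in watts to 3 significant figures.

Collapse R2‖R3 to a single equivalent, reducing the network to two series elements.
R_p = (44.6×1.71)/(44.6+1.71) = 1.647 Ω
R_total = 73.3 + 1.647 = 74.95 Ω
I = V / R_total = 58.6 / 74.95 = 0.7819 A
R1 carries the full series current, so P = I²R.
P_R1 = (0.7819)² × 73.3 = 44.81 W

44.8 W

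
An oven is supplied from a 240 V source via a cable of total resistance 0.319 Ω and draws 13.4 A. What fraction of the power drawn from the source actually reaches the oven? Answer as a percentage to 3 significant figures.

The cable carries the full 13.4 A.
P_line = I² R_line = (13.40)² × 0.319 = 57.28 W
P_source = V I = 240 × 13.40 = 3216 W; P_load = 3159 W
η = P_load / P_source = 3159 / 3216 = 0.9822

98.2 %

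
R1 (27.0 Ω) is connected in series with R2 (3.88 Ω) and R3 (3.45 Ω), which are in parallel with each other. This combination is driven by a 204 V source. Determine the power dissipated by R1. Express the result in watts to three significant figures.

1350 W

Replace R2 and R3 with their parallel equivalent so the circuit becomes R1 in series with R_p.
R_p = (3.88×3.45)/(3.88+3.45) = 1.826 Ω
R_total = 27.0 + 1.826 = 28.83 Ω
I = V / R_total = 204 / 28.83 = 7.077 A
R1 carries the full series current, so P = I²R.
P_R1 = (7.077)² × 27.0 = 1352 W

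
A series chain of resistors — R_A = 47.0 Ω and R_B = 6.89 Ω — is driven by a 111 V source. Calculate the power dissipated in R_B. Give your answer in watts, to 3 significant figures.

Series elements share the same current, so find I first, then use P = I²R.
R_total = 47.0 + 6.89 = 53.89 Ω
I = V / R_total = 111 / 53.89 = 2.060 A
P_R_B = I² × R_B = (2.060)² × 6.89 = 29.23 W

29.2 W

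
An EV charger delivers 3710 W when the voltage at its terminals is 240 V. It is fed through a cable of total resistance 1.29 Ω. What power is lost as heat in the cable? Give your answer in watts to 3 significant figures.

Only the current and the line resistance are needed for the I²R loss.
I = P / V = 3710 / 240 = 15.46 A through the cable.
P_line = I² R_line = (15.46)² × 1.29 = 308.3 W

308 W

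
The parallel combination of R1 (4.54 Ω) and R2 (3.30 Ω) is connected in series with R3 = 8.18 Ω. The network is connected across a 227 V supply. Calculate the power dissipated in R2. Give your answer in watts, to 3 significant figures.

Collapse the R1‖R2 pair into one equivalent R_p; then R_p and R3 form a series string.
R_p = (4.54×3.30)/(4.54+3.30) = 1.911 Ω
R_total = R_p + 8.18 = 1.911 + 8.18 = 10.09 Ω
I = V / R_total = 227 / 10.09 = 22.50 A
Voltage across the parallel pair: V_p = I × R_p = 22.50 × 1.911 = 42.99 V
R2 sits across V_p; its power is V_p²/R.
P_R2 = (42.99)² / 3.30 = 560.0 W

560 W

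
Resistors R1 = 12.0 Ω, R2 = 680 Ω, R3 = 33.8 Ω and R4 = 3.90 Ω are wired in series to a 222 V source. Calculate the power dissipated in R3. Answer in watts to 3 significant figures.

3.13 W

Since the resistors are in series they all carry the loop current I = V/R_total; the power in any one is I²R.
R_total = 12.0 + 680 + 33.8 + 3.90 = 729.7 Ω
I = V / R_total = 222 / 729.7 = 0.3042 A
P_R3 = I² × R3 = (0.3042)² × 33.8 = 3.128 W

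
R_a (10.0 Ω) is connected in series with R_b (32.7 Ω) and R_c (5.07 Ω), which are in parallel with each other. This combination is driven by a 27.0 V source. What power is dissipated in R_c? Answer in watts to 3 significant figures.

13.4 W

Reduce the parallel pair to R_p first; the network is then a simple series string.
R_p = (32.7×5.07)/(32.7+5.07) = 4.389 Ω
R_total = 10.0 + 4.389 = 14.39 Ω
I = V / R_total = 27.0 / 14.39 = 1.876 A
Voltage across the parallel pair: V_p = I × R_p = 1.876 × 4.389 = 8.236 V
With V_p across R_c, its power is V_p²/R_c.
P_R_c = (8.236)² / 5.07 = 13.38 W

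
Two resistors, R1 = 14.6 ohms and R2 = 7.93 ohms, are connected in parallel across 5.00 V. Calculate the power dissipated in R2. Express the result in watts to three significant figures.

3.15 W

Every branch has 5.00 V across it, so for R2 the power is simply V²/R.
P_R2 = V² / R2 = (5.00)² / 7.93 Ω = 3.153 W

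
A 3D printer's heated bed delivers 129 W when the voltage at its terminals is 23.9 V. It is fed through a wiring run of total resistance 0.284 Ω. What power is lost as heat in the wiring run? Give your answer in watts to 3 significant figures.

8.27 W

The wiring run and load are in series, so the same current flows in both; the loss is I²R_line.
I = P / V = 129 / 23.9 = 5.397 A through the wiring run.
P_line = I² R_line = (5.397)² × 0.284 = 8.274 W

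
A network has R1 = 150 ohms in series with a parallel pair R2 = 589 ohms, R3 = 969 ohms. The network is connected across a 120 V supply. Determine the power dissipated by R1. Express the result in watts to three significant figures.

First combine the parallel branches into one equivalent R_p, then R1 + R_p is a series pair.
R_p = (589×969)/(589+969) = 366.3 Ω
R_total = 150 + 366.3 = 516.3 Ω
I = V / R_total = 120 / 516.3 = 0.2324 A
All the current flows through R1; use P = I²R.
P_R1 = (0.2324)² × 150 = 8.102 W

8.10 W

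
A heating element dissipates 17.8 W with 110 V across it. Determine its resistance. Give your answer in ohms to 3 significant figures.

The two known quantities fix the third via R = V² / P.
R = (110)² / 17.8 = 679.8 Ω

680 Ω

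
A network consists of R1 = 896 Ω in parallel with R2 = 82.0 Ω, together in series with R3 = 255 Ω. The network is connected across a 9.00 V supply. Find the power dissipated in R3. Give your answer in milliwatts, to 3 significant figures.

Combine R1 and R2 into their parallel equivalent first, reducing the network to two series resistors.
R_p = (896×82.0)/(896+82.0) = 75.12 Ω
R_total = R_p + 255 = 75.12 + 255 = 330.1 Ω
I = V / R_total = 9.00 / 330.1 = 0.02726 A
All the supply current flows through R3; use P = I²R3.
P_R3 = (0.02726)² × 255 = 0.1895 W

190 mW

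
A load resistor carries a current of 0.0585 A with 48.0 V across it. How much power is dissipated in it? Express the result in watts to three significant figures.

V and I are known directly — P = V I, no intermediate step needed.
P = 48.0 V × 0.05850 A = 2.808 W

2.81 W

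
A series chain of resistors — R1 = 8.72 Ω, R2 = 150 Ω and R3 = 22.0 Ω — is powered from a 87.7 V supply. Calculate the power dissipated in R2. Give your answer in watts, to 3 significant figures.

35.3 W

Since the resistors are in series they all carry the loop current I = V/R_total; the power in any one is I²R.
R_total = 8.72 + 150 + 22.0 = 180.7 Ω
I = V / R_total = 87.7 / 180.7 = 0.4853 A
P_R2 = I² × R2 = (0.4853)² × 150 = 35.32 W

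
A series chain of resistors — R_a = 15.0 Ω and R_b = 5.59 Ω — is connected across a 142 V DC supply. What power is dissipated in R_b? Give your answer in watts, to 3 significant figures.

266 W

The current is common to all series resistors; compute it, then apply P = I²R for the target.
R_total = 15.0 + 5.59 = 20.59 Ω
I = V / R_total = 142 / 20.59 = 6.897 A
P_R_b = I² × R_b = (6.897)² × 5.59 = 265.9 W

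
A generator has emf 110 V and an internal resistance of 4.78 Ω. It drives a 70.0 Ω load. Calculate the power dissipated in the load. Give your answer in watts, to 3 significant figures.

151 W

Load and internal resistance form a series loop — compute the loop current, then the load power via I²R.
I = ε / (r + R) = 110 / (4.78 + 70.0) = 1.471 A
P_load = I² R = (1.471)² × 70.0 = 151.5 W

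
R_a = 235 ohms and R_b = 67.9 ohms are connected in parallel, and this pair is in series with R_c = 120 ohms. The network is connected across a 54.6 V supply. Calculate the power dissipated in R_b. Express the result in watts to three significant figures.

4.09 W

Reduce the parallel combination to a single R_p; the circuit then becomes R_p in series with the remaining resistor.
R_p = (235×67.9)/(235+67.9) = 52.68 Ω
R_total = R_p + 120 = 52.68 + 120 = 172.7 Ω
I = V / R_total = 54.6 / 172.7 = 0.3162 A
Voltage across the parallel pair: V_p = I × R_p = 0.3162 × 52.68 = 16.66 V
R_b sits across V_p; its power is V_p²/R.
P_R_b = (16.66)² / 67.9 = 4.086 W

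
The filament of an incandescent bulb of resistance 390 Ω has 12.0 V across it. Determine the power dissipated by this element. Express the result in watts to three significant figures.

0.369 W

We know the drop across the element and its resistance — P = V²/R, one step.
P = (12.0 V)² / 390 Ω = 0.3692 W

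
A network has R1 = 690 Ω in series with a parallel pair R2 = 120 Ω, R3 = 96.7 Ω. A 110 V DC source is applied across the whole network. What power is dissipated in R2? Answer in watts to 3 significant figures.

Reduce the parallel pair to R_p first; the network is then a simple series string.
R_p = (120×96.7)/(120+96.7) = 53.55 Ω
R_total = 690 + 53.55 = 743.5 Ω
I = V / R_total = 110 / 743.5 = 0.1479 A
Voltage across the parallel pair: V_p = I × R_p = 0.1479 × 53.55 = 7.922 V
R2 is across V_p, so use P = V²/R for that branch.
P_R2 = (7.922)² / 120 = 0.5230 W

0.523 W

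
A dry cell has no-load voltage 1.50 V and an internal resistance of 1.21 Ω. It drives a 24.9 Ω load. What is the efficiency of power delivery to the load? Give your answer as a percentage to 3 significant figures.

Both r and R carry the same current, so the power split is just the resistance split: η = R/(R+r).
η = R / (R + r) = 24.9 / (24.9 + 1.21) = 0.9537

95.4 %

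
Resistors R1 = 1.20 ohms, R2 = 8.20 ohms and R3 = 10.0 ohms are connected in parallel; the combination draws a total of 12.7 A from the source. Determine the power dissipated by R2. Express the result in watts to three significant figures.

The branches share the same voltage, but only the total current is given — find V from the equivalent resistance first.
1/R_eq = 1/1.20 + 1/8.20 + 1/10.0 ⇒ R_eq = 0.9476 Ω
V = I_total × R_eq = 12.70 × 0.9476 = 12.03 V
P_R2 = V² / R2 = (12.03)² / 8.20 = 17.66 W

17.7 W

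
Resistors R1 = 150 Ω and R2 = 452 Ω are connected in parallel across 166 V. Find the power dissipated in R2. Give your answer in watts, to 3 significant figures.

The supply voltage appears across each parallel branch — just use P = V²/R2.
P_R2 = V² / R2 = (166)² / 452 Ω = 60.96 W

61.0 W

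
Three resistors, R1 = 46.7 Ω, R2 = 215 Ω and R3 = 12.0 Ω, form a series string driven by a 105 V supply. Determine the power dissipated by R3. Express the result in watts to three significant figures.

1.77 W

Every series element carries the same I. Get I from the total resistance, then P = I² × R3.
R_total = 46.7 + 215 + 12.0 = 273.7 Ω
I = V / R_total = 105 / 273.7 = 0.3836 A
P_R3 = I² × R3 = (0.3836)² × 12.0 = 1.766 W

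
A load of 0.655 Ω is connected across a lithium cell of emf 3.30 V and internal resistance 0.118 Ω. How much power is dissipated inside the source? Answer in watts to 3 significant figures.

2.15 W

r is in series with the load, so it carries the full circuit current — the loss in it is I²r.
I = ε / (r + R) = 3.30 / (0.118 + 0.655) = 4.269 A
P_int = I² r = (4.269)² × 0.118 = 2.151 W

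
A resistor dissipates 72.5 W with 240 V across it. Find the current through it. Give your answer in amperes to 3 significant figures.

0.302 A

The two known quantities fix the third via I = P / V.
I = 72.5 / 240 = 0.3021 A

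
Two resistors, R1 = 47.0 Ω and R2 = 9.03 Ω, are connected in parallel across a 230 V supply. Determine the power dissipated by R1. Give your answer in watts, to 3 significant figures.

1130 W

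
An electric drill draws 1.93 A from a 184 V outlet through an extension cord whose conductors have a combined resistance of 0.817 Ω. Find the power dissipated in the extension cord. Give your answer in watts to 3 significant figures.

Line loss is just I²R for the cable — we know both I and R_line directly.
The extension cord carries the full 1.93 A.
P_line = I² R_line = (1.930)² × 0.817 = 3.043 W

3.04 W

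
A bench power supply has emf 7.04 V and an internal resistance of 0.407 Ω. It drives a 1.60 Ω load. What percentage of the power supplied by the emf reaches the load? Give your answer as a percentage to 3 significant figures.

Both r and R carry the same current, so the power split is just the resistance split: η = R/(R+r).
η = R / (R + r) = 1.60 / (1.60 + 0.407) = 0.7972

79.7 %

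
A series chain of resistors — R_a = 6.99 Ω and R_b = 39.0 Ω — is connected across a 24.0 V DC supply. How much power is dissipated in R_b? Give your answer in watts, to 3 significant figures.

Series elements share the same current, so find I first, then use P = I²R.
R_total = 6.99 + 39.0 = 45.99 Ω
I = V / R_total = 24.0 / 45.99 = 0.5219 A
P_R_b = I² × R_b = (0.5219)² × 39.0 = 10.62 W

10.6 W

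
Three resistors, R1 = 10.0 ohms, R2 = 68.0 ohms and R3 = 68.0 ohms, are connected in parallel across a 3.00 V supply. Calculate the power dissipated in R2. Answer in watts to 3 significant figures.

0.132 W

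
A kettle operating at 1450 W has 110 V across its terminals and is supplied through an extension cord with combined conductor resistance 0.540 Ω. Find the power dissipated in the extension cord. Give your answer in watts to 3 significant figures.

93.8 W

The extension cord is a series resistance carrying the load current; its dissipation is I²R_line.
I = P / V = 1450 / 110 = 13.18 A through the extension cord.
P_line = I² R_line = (13.18)² × 0.540 = 93.83 W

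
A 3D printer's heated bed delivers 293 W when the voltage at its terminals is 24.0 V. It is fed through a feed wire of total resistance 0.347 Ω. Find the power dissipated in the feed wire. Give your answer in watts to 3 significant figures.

The feed wire and load are in series, so the same current flows in both; the loss is I²R_line.
I = P / V = 293 / 24.0 = 12.21 A through the feed wire.
P_line = I² R_line = (12.21)² × 0.347 = 51.72 W

51.7 W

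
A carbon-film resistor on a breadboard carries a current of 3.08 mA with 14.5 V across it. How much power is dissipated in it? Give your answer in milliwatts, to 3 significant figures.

Since both terminal voltage and current are stated, P = V I gives the power in one step.
P = 14.5 V × 0.003080 A = 0.04466 W

44.7 mW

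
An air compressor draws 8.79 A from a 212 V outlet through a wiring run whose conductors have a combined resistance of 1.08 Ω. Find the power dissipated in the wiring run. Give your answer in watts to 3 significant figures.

Only the current and the line resistance are needed for the I²R loss.
The wiring run carries the full 8.79 A.
P_line = I² R_line = (8.790)² × 1.08 = 83.45 W

83.4 W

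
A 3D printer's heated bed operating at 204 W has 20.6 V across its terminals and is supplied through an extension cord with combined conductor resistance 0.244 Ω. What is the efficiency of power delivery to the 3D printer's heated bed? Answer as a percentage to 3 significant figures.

89.5 %

I = P / V = 204 / 20.6 = 9.903 A through the extension cord.
P_line = I² R_line = (9.903)² × 0.244 = 23.93 W
P_source = P_load + P_line = 204.0 + 23.93 = 227.9 W
η = P_load / P_source = 204.0 / 227.9 = 0.8950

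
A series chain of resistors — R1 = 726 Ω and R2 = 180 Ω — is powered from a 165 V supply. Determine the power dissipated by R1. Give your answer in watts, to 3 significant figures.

24.1 W

Since the resistors are in series they all carry the loop current I = V/R_total; the power in any one is I²R.
R_total = 726 + 180 = 906.0 Ω
I = V / R_total = 165 / 906.0 = 0.1821 A
P_R1 = I² × R1 = (0.1821)² × 726 = 24.08 W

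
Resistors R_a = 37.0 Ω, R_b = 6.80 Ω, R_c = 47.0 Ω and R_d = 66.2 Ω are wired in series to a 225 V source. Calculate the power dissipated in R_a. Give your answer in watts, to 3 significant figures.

Since the resistors are in series they all carry the loop current I = V/R_total; the power in any one is I²R.
R_total = 37.0 + 6.80 + 47.0 + 66.2 = 157.0 Ω
I = V / R_total = 225 / 157.0 = 1.433 A
P_R_a = I² × R_a = (1.433)² × 37.0 = 75.99 W

76.0 W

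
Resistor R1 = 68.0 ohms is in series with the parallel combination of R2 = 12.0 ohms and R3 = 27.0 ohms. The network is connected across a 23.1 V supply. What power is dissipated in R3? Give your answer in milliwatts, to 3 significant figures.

First combine the parallel branches into one equivalent R_p, then R1 + R_p is a series pair.
R_p = (12.0×27.0)/(12.0+27.0) = 8.308 Ω
R_total = 68.0 + 8.308 = 76.31 Ω
I = V / R_total = 23.1 / 76.31 = 0.3027 A
Voltage across the parallel pair: V_p = I × R_p = 0.3027 × 8.308 = 2.515 V
R3 sees V_p directly, so P = V_p² / R3.
P_R3 = (2.515)² / 27.0 = 0.2343 W

234 mW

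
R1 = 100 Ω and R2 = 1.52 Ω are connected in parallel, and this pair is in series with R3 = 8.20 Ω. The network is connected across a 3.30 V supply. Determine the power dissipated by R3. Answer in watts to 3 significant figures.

0.950 W

First find R_p for the parallel pair, then treat R_p + R3 as a series loop.
R_p = (100×1.52)/(100+1.52) = 1.497 Ω
R_total = R_p + 8.20 = 1.497 + 8.20 = 9.697 Ω
I = V / R_total = 3.30 / 9.697 = 0.3403 A
All the supply current flows through R3; use P = I²R3.
P_R3 = (0.3403)² × 8.20 = 0.9496 W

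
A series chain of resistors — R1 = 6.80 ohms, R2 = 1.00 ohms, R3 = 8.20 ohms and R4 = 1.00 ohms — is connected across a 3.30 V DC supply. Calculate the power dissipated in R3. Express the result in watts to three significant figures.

Since the resistors are in series they all carry the loop current I = V/R_total; the power in any one is I²R.
R_total = 6.80 + 1.00 + 8.20 + 1.00 = 17.00 Ω
I = V / R_total = 3.30 / 17.00 = 0.1941 A
P_R3 = I² × R3 = (0.1941)² × 8.20 = 0.3090 W

0.309 W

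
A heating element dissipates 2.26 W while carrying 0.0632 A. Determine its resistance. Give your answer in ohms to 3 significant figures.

566 Ω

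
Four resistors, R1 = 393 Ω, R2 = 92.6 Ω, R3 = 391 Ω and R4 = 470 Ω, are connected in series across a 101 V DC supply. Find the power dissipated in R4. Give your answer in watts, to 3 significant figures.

In a series string the same current flows through every resistor — find that current, then P = I²R for the one we want.
R_total = 393 + 92.6 + 391 + 470 = 1347 Ω
I = V / R_total = 101 / 1347 = 0.07500 A
P_R4 = I² × R4 = (0.07500)² × 470 = 2.644 W

2.64 W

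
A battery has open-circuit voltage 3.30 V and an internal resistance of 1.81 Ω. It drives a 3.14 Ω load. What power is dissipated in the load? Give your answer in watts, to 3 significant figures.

1.40 W

Load and internal resistance form a series loop — compute the loop current, then the load power via I²R.
I = ε / (r + R) = 3.30 / (1.81 + 3.14) = 0.6667 A
P_load = I² R = (0.6667)² × 3.14 = 1.396 W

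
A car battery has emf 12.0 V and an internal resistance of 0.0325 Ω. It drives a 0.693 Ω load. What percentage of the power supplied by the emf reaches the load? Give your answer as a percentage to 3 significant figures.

95.5 %

η = P_load/(P_load+P_int) = I²R/(I²R+I²r) = R/(R+r) — the I² cancels for series elements.
η = R / (R + r) = 0.693 / (0.693 + 0.0325) = 0.9552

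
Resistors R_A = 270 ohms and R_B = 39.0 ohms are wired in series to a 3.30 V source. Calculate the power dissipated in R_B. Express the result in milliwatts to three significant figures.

4.45 mW

Since the resistors are in series they all carry the loop current I = V/R_total; the power in any one is I²R.
R_total = 270 + 39.0 = 309.0 Ω
I = V / R_total = 3.30 / 309.0 = 0.01068 A
P_R_B = I² × R_B = (0.01068)² × 39.0 = 0.004448 W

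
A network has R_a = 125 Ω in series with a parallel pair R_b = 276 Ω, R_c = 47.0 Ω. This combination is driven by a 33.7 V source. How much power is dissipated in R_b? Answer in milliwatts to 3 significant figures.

243 mW

First combine the parallel branches into one equivalent R_p, then R_a + R_p is a series pair.
R_p = (276×47.0)/(276+47.0) = 40.16 Ω
R_total = 125 + 40.16 = 165.2 Ω
I = V / R_total = 33.7 / 165.2 = 0.2040 A
Voltage across the parallel pair: V_p = I × R_p = 0.2040 × 40.16 = 8.195 V
R_b sees V_p directly, so P = V_p² / R_b.
P_R_b = (8.195)² / 276 = 0.2433 W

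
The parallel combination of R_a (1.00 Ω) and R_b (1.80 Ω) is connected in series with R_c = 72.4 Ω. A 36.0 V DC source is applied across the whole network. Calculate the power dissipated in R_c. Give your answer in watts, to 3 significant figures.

Reduce the parallel combination to a single R_p; the circuit then becomes R_p in series with the remaining resistor.
R_p = (1.00×1.80)/(1.00+1.80) = 0.6429 Ω
R_total = R_p + 72.4 = 0.6429 + 72.4 = 73.04 Ω
I = V / R_total = 36.0 / 73.04 = 0.4929 A
All the supply current flows through R_c; use P = I²R_c.
P_R_c = (0.4929)² × 72.4 = 17.59 W

17.6 W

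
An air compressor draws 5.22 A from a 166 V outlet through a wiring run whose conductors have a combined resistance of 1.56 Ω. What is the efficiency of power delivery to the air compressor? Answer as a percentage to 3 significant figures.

95.1 %

The wiring run carries the full 5.22 A.
P_line = I² R_line = (5.220)² × 1.56 = 42.51 W
P_source = V I = 166 × 5.220 = 866.5 W; P_load = 824.0 W
η = P_load / P_source = 824.0 / 866.5 = 0.9509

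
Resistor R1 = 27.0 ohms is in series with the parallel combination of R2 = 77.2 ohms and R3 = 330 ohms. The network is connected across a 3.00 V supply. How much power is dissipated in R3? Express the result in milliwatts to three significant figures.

13.3 mW

First combine the parallel branches into one equivalent R_p, then R1 + R_p is a series pair.
R_p = (77.2×330)/(77.2+330) = 62.56 Ω
R_total = 27.0 + 62.56 = 89.56 Ω
I = V / R_total = 3.00 / 89.56 = 0.03350 A
Voltage across the parallel pair: V_p = I × R_p = 0.03350 × 62.56 = 2.096 V
R3 is across V_p, so use P = V²/R for that branch.
P_R3 = (2.096)² / 330 = 0.01331 W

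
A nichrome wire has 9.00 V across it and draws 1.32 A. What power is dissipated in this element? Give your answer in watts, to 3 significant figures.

V and I are known directly — P = V I, no intermediate step needed.
P = 9.00 V × 1.320 A = 11.88 W

11.9 W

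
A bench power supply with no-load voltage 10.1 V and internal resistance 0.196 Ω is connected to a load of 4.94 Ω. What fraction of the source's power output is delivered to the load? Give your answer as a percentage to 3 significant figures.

96.2 %

The source delivers εI, of which I²R reaches the load and I²r is lost; since I is common, η = R/(R+r).
η = R / (R + r) = 4.94 / (4.94 + 0.196) = 0.9618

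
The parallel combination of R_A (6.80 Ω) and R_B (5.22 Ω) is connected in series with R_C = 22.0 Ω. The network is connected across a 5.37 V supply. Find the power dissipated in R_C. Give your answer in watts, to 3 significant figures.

1.02 W

Reduce the parallel combination to a single R_p; the circuit then becomes R_p in series with the remaining resistor.
R_p = (6.80×5.22)/(6.80+5.22) = 2.953 Ω
R_total = R_p + 22.0 = 2.953 + 22.0 = 24.95 Ω
I = V / R_total = 5.37 / 24.95 = 0.2152 A
All the supply current flows through R_C; use P = I²R_C.
P_R_C = (0.2152)² × 22.0 = 1.019 W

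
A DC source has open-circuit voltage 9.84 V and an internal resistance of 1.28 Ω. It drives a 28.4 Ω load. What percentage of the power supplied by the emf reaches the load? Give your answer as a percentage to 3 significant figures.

95.7 %

The source delivers εI, of which I²R reaches the load and I²r is lost; since I is common, η = R/(R+r).
η = R / (R + r) = 28.4 / (28.4 + 1.28) = 0.9569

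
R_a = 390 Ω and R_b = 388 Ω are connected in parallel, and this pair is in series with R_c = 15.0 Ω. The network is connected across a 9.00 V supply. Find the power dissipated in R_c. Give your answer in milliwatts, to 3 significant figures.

27.7 mW

Combine R_a and R_b into their parallel equivalent first, reducing the network to two series resistors.
R_p = (390×388)/(390+388) = 194.5 Ω
R_total = R_p + 15.0 = 194.5 + 15.0 = 209.5 Ω
I = V / R_total = 9.00 / 209.5 = 0.04296 A
All the supply current flows through R_c; use P = I²R_c.
P_R_c = (0.04296)² × 15.0 = 0.02768 W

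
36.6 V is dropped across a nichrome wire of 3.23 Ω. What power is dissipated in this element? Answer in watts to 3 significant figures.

415 W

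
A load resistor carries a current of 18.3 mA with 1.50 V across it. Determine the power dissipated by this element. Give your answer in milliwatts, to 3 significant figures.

With V and I both given, power follows immediately from P = V I.
P = 1.50 V × 0.01830 A = 0.02745 W

27.5 mW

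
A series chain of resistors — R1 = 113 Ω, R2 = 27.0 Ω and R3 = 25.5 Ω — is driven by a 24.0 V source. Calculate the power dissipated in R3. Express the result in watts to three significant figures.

0.536 W

Every series element carries the same I. Get I from the total resistance, then P = I² × R3.
R_total = 113 + 27.0 + 25.5 = 165.5 Ω
I = V / R_total = 24.0 / 165.5 = 0.1450 A
P_R3 = I² × R3 = (0.1450)² × 25.5 = 0.5362 W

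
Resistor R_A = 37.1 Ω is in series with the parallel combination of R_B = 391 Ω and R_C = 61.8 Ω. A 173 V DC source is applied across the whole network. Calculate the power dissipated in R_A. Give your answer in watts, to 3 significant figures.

Collapse R_B‖R_C to a single equivalent, reducing the network to two series elements.
R_p = (391×61.8)/(391+61.8) = 53.37 Ω
R_total = 37.1 + 53.37 = 90.47 Ω
I = V / R_total = 173 / 90.47 = 1.912 A
R_A carries the full series current, so P = I²R.
P_R_A = (1.912)² × 37.1 = 135.7 W

136 W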